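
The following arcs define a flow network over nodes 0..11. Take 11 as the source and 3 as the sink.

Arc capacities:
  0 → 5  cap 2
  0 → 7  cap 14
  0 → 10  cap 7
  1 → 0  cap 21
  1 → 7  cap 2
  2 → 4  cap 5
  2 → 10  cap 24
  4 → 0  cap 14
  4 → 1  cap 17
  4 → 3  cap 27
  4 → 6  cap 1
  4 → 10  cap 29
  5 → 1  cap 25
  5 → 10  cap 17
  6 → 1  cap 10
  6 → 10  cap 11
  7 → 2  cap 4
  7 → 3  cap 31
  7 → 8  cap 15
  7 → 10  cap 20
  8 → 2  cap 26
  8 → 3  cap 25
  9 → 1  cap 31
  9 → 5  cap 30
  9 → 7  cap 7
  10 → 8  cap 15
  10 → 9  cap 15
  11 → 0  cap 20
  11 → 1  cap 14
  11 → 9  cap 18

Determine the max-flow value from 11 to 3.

augment #1: 11→0→7→3 bottleneck 14, total now 14
augment #2: 11→1→7→3 bottleneck 2, total now 16
augment #3: 11→9→7→3 bottleneck 7, total now 23
augment #4: 11→0→10→8→3 bottleneck 6, total now 29
augment #5: 11→1→0→10→8→3 bottleneck 1, total now 30
augment #6: 11→9→5→10→8→3 bottleneck 8, total now 38

Maximum flow value: 38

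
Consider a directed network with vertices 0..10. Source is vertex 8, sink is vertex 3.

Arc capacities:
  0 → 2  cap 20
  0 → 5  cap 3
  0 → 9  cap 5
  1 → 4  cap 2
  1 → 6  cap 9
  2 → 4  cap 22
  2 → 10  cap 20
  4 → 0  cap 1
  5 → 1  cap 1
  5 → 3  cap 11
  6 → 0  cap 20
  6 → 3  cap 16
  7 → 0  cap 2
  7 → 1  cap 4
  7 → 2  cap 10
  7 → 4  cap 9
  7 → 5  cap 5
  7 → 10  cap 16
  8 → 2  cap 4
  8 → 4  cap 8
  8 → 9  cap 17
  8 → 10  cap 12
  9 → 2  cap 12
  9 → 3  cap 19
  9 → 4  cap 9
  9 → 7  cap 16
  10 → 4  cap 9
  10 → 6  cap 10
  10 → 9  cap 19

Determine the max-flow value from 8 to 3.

Maximum flow value: 34

augment #1: 8→9→3 bottleneck 17, total now 17
augment #2: 8→10→6→3 bottleneck 10, total now 27
augment #3: 8→10→9→3 bottleneck 2, total now 29
augment #4: 8→4→0→5→3 bottleneck 1, total now 30
augment #5: 8→2→10→9→7→5→3 bottleneck 4, total now 34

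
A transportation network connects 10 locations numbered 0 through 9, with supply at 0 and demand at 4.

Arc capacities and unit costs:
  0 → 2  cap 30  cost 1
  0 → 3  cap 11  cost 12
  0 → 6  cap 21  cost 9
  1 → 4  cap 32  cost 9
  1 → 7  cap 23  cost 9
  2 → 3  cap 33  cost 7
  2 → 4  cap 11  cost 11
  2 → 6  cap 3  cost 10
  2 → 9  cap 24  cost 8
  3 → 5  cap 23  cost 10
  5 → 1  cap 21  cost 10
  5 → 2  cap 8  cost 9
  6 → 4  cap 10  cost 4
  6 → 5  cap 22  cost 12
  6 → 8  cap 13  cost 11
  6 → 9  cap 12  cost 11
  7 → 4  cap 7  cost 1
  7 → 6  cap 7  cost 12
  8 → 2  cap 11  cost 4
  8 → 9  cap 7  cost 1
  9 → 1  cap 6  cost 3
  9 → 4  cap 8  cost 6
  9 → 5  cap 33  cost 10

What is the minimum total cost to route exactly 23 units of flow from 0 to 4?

Minimum cost for 23 units: 292

shortest-cost path #1: 0→2→4 push 11 @ unit cost 12 (adds 132)
shortest-cost path #2: 0→6→4 push 10 @ unit cost 13 (adds 130)
shortest-cost path #3: 0→2→9→4 push 2 @ unit cost 15 (adds 30)
total cost = 292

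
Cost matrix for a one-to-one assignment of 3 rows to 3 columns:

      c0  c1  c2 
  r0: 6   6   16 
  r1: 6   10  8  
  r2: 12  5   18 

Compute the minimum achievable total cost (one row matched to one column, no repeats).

Minimum assignment cost: 19

optimal assignment: row0→col0 (cost 6), row1→col2 (cost 8), row2→col1 (cost 5)
total = 6 + 8 + 5 = 19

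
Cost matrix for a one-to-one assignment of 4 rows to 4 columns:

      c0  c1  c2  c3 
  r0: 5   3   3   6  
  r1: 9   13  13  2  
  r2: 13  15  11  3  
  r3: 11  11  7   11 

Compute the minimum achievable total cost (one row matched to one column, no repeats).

optimal assignment: row0→col1 (cost 3), row1→col0 (cost 9), row2→col3 (cost 3), row3→col2 (cost 7)
total = 3 + 9 + 3 + 7 = 22

Minimum assignment cost: 22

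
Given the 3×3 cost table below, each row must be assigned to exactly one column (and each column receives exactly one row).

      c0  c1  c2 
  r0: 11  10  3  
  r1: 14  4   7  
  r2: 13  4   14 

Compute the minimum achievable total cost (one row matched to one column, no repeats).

Minimum assignment cost: 20

optimal assignment: row0→col2 (cost 3), row1→col1 (cost 4), row2→col0 (cost 13)
total = 3 + 4 + 13 = 20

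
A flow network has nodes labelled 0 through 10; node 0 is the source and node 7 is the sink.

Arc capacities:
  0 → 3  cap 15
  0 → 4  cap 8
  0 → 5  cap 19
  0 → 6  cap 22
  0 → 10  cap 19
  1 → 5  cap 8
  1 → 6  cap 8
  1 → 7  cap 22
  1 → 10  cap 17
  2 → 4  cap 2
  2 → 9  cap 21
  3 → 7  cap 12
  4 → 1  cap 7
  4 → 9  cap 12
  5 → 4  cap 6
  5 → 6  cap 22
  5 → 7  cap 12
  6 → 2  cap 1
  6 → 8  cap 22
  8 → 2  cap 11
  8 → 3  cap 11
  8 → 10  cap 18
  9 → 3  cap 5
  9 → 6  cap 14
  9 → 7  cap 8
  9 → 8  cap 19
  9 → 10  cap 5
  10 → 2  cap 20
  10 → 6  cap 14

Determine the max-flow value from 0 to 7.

Maximum flow value: 39

augment #1: 0→3→7 bottleneck 12, total now 12
augment #2: 0→5→7 bottleneck 12, total now 24
augment #3: 0→4→1→7 bottleneck 7, total now 31
augment #4: 0→4→9→7 bottleneck 1, total now 32
augment #5: 0→5→4→9→7 bottleneck 6, total now 38
augment #6: 0→6→2→9→7 bottleneck 1, total now 39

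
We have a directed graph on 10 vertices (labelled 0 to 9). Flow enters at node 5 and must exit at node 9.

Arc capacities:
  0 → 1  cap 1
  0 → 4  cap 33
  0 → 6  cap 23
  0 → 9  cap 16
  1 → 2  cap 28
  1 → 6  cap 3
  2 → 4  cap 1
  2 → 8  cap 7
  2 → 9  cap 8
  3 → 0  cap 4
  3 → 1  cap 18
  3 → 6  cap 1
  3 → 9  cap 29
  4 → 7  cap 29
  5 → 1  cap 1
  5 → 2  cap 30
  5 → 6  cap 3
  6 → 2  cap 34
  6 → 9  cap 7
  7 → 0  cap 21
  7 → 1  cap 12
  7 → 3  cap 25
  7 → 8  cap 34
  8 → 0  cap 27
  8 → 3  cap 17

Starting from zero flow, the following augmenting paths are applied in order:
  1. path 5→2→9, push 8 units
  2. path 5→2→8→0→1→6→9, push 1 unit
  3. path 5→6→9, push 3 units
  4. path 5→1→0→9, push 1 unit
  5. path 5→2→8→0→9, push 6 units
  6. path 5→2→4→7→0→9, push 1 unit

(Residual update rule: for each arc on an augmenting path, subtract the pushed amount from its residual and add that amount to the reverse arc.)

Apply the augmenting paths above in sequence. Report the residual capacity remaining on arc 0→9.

Residual capacity of (0,9): 8

after path 1 (5→2→9, push 8): res(0,9)=16
after path 2 (5→2→8→0→1→6→9, push 1): res(0,9)=16
after path 3 (5→6→9, push 3): res(0,9)=16
after path 4 (5→1→0→9, push 1): res(0,9)=15
after path 5 (5→2→8→0→9, push 6): res(0,9)=9
after path 6 (5→2→4→7→0→9, push 1): res(0,9)=8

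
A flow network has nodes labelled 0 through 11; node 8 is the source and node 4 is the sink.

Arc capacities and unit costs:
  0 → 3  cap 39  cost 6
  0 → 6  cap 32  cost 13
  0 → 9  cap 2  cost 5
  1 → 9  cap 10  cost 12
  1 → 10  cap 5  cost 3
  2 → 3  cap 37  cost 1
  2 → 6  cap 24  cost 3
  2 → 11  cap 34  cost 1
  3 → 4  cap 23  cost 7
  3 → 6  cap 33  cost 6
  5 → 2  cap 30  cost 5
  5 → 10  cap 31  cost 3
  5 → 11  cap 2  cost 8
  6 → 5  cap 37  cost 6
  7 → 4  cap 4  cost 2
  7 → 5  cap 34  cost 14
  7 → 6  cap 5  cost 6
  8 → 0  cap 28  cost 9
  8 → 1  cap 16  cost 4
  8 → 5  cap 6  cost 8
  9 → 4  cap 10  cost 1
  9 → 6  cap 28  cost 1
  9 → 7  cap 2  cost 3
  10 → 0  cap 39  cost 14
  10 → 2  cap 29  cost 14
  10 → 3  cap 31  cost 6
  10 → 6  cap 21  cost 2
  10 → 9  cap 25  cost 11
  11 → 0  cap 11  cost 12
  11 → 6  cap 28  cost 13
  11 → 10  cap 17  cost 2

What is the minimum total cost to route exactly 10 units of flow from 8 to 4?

Minimum cost for 10 units: 166

shortest-cost path #1: 8→0→9→4 push 2 @ unit cost 15 (adds 30)
shortest-cost path #2: 8→1→9→4 push 8 @ unit cost 17 (adds 136)
total cost = 166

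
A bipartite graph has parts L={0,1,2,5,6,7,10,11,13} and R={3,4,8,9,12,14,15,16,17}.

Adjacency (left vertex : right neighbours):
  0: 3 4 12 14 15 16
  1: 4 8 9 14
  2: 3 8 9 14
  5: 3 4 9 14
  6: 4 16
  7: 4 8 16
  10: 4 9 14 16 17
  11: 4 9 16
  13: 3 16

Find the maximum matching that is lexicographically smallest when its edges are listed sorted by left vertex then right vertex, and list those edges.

Lex-smallest maximum matching: {(0,12), (1,4), (2,3), (5,14), (6,16), (7,8), (10,17), (11,9)}

|M| = 8 (so the lex-smallest maximum matching has 8 edges)
process left vertices in ascending order; for each, take the smallest-labelled available neighbour that still permits 8 edges overall, or leave it unmatched if none does
lex-smallest matching: {0-12, 1-4, 2-3, 5-14, 6-16, 7-8, 10-17, 11-9}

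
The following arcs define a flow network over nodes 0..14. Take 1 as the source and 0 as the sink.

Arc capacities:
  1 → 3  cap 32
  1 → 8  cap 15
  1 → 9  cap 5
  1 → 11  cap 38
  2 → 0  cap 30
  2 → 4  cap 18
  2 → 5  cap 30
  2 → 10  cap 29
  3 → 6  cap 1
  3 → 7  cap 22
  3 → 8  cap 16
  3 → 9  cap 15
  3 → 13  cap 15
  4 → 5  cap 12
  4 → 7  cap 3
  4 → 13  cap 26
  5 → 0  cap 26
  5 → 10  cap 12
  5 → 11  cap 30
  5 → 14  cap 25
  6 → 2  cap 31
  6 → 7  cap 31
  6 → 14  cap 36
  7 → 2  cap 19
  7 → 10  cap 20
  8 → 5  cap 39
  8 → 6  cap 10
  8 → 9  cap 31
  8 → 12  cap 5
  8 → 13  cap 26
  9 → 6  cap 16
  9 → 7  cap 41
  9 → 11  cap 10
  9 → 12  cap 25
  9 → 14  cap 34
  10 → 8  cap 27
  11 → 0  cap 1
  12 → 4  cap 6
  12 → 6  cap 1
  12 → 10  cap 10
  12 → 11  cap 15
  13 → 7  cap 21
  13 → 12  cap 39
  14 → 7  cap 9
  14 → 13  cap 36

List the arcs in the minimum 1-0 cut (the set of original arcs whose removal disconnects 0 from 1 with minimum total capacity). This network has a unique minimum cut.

Min-cut arcs: {(1,3), (1,8), (1,9), (11,0)} (total capacity 53)

augment #1: 1→11→0 push 1
augment #2: 1→8→5→0 push 15
augment #3: 1→3→6→2→0 push 1
augment #4: 1→3→7→2→0 push 19
augment #5: 1→3→8→5→0 push 11
augment #6: 1→9→6→2→0 push 5
augment #7: 1→3→8→6→2→0 push 1
max flow = 53; residual-reachable set from 1 gives S-side
cut edges (S→T): {(1,3), (1,8), (1,9), (11,0)} total cap 53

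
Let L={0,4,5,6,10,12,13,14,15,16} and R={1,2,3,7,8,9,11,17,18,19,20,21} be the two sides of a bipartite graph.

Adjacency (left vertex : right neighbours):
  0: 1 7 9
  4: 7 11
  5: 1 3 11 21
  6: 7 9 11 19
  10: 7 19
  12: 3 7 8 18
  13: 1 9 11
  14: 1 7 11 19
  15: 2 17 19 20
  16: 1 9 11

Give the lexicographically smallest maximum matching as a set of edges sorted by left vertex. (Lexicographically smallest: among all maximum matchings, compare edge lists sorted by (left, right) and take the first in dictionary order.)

|M| = 8 (so the lex-smallest maximum matching has 8 edges)
process left vertices in ascending order; for each, take the smallest-labelled available neighbour that still permits 8 edges overall, or leave it unmatched if none does
lex-smallest matching: {0-1, 4-7, 5-3, 6-9, 10-19, 12-8, 13-11, 15-2}

Lex-smallest maximum matching: {(0,1), (4,7), (5,3), (6,9), (10,19), (12,8), (13,11), (15,2)}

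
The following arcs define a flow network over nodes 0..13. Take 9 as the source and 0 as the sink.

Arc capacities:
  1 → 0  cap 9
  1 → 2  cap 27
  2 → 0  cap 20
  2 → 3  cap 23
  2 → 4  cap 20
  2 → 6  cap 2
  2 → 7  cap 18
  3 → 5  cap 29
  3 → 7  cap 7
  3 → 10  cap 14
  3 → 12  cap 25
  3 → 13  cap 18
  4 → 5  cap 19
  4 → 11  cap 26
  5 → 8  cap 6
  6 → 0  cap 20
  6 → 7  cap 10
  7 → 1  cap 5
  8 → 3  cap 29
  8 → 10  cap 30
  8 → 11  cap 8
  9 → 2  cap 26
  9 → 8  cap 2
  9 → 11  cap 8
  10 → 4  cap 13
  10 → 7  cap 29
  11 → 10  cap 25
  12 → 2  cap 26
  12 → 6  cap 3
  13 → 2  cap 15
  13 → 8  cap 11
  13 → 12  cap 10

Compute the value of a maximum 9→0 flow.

augment #1: 9→2→0 bottleneck 20, total now 20
augment #2: 9→2→6→0 bottleneck 2, total now 22
augment #3: 9→2→7→1→0 bottleneck 4, total now 26
augment #4: 9→8→3→7→1→0 bottleneck 1, total now 27
augment #5: 9→8→3→12→6→0 bottleneck 1, total now 28
augment #6: 9→11→10→7→3→12→6→0 bottleneck 1, total now 29
augment #7: 9→11→10→7→2→3→12→6→0 bottleneck 1, total now 30

Maximum flow value: 30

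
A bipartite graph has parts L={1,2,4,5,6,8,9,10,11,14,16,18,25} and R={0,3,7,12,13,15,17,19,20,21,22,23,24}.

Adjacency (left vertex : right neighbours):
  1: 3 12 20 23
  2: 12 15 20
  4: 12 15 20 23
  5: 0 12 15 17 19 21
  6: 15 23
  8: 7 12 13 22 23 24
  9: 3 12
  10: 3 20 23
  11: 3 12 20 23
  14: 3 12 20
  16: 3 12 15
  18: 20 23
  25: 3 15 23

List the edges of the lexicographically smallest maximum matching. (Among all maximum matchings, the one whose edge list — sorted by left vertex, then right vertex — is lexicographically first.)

|M| = 7 (so the lex-smallest maximum matching has 7 edges)
process left vertices in ascending order; for each, take the smallest-labelled available neighbour that still permits 7 edges overall, or leave it unmatched if none does
lex-smallest matching: {1-3, 2-12, 4-15, 5-0, 6-23, 8-7, 10-20}

Lex-smallest maximum matching: {(1,3), (2,12), (4,15), (5,0), (6,23), (8,7), (10,20)}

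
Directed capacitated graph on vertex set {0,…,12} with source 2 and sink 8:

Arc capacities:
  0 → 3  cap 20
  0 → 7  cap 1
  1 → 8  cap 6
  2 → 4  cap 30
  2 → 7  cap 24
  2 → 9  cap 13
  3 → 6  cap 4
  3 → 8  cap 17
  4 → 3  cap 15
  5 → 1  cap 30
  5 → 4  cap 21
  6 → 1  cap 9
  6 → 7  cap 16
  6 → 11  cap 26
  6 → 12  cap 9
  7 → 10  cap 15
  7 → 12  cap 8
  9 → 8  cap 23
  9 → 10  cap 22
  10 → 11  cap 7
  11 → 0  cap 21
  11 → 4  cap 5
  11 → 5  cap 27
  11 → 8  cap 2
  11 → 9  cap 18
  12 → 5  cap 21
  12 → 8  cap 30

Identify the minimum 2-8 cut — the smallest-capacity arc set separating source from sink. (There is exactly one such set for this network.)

Min-cut arcs: {(2,9), (4,3), (7,12), (10,11)} (total capacity 43)

augment #1: 2→9→8 push 13
augment #2: 2→4→3→8 push 15
augment #3: 2→7→12→8 push 8
augment #4: 2→7→10→11→8 push 2
augment #5: 2→7→10→11→9→8 push 5
max flow = 43; residual-reachable set from 2 gives S-side
cut edges (S→T): {(2,9), (4,3), (7,12), (10,11)} total cap 43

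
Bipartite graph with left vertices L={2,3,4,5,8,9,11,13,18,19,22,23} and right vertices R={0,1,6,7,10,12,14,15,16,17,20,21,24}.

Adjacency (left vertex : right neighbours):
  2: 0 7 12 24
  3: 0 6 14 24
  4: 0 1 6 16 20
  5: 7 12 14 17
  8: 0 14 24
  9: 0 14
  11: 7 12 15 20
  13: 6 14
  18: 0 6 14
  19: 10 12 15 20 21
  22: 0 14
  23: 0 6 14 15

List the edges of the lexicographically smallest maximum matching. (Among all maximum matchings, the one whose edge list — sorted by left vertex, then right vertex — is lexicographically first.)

|M| = 10 (so the lex-smallest maximum matching has 10 edges)
process left vertices in ascending order; for each, take the smallest-labelled available neighbour that still permits 10 edges overall, or leave it unmatched if none does
lex-smallest matching: {2-7, 3-0, 4-1, 5-12, 8-24, 9-14, 11-20, 13-6, 19-10, 23-15}

Lex-smallest maximum matching: {(2,7), (3,0), (4,1), (5,12), (8,24), (9,14), (11,20), (13,6), (19,10), (23,15)}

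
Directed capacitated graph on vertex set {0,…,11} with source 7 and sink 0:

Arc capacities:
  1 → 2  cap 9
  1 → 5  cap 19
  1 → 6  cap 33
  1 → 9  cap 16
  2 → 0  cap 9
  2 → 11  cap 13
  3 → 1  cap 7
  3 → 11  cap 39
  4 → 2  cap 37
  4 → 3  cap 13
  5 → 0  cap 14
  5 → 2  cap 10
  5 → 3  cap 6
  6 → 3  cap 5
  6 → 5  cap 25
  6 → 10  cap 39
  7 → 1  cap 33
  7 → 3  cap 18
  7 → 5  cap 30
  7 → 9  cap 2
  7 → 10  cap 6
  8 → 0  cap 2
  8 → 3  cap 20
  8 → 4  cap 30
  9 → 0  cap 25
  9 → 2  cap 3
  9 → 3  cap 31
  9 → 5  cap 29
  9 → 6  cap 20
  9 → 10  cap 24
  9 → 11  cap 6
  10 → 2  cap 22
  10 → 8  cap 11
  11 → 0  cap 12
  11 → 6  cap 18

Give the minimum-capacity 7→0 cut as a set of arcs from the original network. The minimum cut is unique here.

augment #1: 7→5→0 push 14
augment #2: 7→9→0 push 2
augment #3: 7→1→2→0 push 9
augment #4: 7→1→9→0 push 16
augment #5: 7→3→11→0 push 12
augment #6: 7→10→8→0 push 2
max flow = 55; residual-reachable set from 7 gives S-side
cut edges (S→T): {(1,9), (2,0), (5,0), (7,9), (8,0), (11,0)} total cap 55

Min-cut arcs: {(1,9), (2,0), (5,0), (7,9), (8,0), (11,0)} (total capacity 55)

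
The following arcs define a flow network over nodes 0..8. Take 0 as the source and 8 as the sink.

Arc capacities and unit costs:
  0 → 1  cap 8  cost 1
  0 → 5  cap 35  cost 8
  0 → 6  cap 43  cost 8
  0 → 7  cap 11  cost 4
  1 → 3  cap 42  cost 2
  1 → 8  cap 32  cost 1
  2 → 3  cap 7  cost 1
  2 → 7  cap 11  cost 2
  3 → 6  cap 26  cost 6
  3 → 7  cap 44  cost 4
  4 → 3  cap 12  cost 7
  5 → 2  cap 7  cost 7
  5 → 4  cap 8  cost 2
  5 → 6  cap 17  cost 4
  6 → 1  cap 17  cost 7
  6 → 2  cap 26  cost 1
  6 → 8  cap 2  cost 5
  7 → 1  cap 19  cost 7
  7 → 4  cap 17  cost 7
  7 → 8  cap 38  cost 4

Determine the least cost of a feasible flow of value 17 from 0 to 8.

shortest-cost path #1: 0→1→8 push 8 @ unit cost 2 (adds 16)
shortest-cost path #2: 0→7→8 push 9 @ unit cost 8 (adds 72)
total cost = 88

Minimum cost for 17 units: 88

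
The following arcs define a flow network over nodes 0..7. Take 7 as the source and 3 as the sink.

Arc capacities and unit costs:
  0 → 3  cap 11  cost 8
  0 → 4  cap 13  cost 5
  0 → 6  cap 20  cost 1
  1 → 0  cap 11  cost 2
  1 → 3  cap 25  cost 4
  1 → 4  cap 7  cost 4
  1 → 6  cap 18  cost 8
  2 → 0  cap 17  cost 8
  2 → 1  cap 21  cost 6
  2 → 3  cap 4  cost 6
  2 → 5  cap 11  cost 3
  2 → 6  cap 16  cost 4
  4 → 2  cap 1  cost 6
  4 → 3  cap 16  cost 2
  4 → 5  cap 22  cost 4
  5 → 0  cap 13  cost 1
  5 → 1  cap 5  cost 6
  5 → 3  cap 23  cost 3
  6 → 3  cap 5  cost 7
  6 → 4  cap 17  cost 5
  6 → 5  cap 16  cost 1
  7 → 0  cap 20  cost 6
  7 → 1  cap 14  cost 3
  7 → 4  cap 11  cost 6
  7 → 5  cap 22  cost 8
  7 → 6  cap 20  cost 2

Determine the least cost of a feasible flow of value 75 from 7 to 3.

shortest-cost path #1: 7→6→5→3 push 16 @ unit cost 6 (adds 96)
shortest-cost path #2: 7→1→3 push 14 @ unit cost 7 (adds 98)
shortest-cost path #3: 7→4→3 push 11 @ unit cost 8 (adds 88)
shortest-cost path #4: 7→6→3 push 4 @ unit cost 9 (adds 36)
shortest-cost path #5: 7→5→3 push 7 @ unit cost 11 (adds 77)
shortest-cost path #6: 7→0→4→3 push 5 @ unit cost 13 (adds 65)
shortest-cost path #7: 7→0→3 push 11 @ unit cost 14 (adds 154)
shortest-cost path #8: 7→0→6→3 push 1 @ unit cost 14 (adds 14)
shortest-cost path #9: 7→5→1→3 push 5 @ unit cost 18 (adds 90)
shortest-cost path #10: 7→0→4→2→3 push 1 @ unit cost 23 (adds 23)
total cost = 741

Minimum cost for 75 units: 741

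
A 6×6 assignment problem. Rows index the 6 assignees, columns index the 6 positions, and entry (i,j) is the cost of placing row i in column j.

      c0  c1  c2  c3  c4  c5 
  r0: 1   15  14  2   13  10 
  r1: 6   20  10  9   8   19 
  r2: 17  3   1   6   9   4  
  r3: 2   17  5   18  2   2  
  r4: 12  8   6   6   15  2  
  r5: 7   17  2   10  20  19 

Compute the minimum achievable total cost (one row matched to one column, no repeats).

Minimum assignment cost: 17

optimal assignment: row0→col3 (cost 2), row1→col0 (cost 6), row2→col1 (cost 3), row3→col4 (cost 2), row4→col5 (cost 2), row5→col2 (cost 2)
total = 2 + 6 + 3 + 2 + 2 + 2 = 17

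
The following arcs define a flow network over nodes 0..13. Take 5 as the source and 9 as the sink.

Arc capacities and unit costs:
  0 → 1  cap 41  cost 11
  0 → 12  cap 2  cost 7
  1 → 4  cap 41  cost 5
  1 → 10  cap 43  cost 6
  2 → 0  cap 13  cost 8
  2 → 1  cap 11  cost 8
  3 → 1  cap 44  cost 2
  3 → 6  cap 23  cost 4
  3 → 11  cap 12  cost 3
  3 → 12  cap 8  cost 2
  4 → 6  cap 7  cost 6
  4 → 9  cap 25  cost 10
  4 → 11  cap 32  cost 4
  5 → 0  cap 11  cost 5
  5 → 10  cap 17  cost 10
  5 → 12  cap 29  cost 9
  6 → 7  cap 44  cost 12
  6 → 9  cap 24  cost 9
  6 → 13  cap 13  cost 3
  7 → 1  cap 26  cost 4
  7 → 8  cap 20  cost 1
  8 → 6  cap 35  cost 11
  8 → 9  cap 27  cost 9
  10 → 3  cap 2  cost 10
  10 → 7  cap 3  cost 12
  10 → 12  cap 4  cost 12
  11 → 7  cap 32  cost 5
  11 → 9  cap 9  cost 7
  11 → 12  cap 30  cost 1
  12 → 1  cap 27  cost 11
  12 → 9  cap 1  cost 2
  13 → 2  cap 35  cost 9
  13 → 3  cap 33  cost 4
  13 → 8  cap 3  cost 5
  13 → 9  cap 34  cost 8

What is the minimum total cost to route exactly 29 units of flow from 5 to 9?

shortest-cost path #1: 5→12→9 push 1 @ unit cost 11 (adds 11)
shortest-cost path #2: 5→10→3→11→9 push 2 @ unit cost 30 (adds 60)
shortest-cost path #3: 5→0→1→4→9 push 11 @ unit cost 31 (adds 341)
shortest-cost path #4: 5→10→7→8→9 push 3 @ unit cost 32 (adds 96)
shortest-cost path #5: 5→12→1→4→9 push 12 @ unit cost 35 (adds 420)
total cost = 928

Minimum cost for 29 units: 928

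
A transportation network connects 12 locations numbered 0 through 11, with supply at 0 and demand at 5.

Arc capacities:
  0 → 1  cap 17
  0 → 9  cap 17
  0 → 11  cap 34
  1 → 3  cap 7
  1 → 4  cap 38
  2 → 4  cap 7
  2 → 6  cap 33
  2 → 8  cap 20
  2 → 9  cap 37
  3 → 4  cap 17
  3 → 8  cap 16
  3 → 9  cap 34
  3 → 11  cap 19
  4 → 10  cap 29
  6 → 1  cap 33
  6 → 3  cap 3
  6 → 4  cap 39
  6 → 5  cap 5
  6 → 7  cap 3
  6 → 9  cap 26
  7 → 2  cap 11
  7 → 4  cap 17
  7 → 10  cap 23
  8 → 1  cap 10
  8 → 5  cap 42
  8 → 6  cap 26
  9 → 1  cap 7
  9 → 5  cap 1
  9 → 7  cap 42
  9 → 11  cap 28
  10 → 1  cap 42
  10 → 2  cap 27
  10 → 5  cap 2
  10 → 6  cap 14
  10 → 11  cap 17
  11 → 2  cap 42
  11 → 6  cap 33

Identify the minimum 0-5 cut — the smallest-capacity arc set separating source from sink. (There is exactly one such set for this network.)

Min-cut arcs: {(1,3), (2,8), (6,3), (6,5), (9,5), (10,5)} (total capacity 38)

augment #1: 0→9→5 push 1
augment #2: 0→11→6→5 push 5
augment #3: 0→1→3→8→5 push 7
augment #4: 0→1→4→10→5 push 2
augment #5: 0→11→2→8→5 push 20
augment #6: 0→11→6→3→8→5 push 3
max flow = 38; residual-reachable set from 0 gives S-side
cut edges (S→T): {(1,3), (2,8), (6,3), (6,5), (9,5), (10,5)} total cap 38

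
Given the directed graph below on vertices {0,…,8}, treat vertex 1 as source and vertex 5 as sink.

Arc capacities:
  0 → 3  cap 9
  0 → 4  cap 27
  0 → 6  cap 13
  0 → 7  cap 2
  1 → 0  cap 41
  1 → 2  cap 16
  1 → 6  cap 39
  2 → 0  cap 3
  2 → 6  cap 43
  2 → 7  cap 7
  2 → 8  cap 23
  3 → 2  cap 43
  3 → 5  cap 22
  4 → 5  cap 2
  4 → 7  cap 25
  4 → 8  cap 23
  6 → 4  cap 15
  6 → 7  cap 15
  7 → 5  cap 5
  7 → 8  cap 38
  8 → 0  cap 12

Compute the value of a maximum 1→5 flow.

augment #1: 1→0→3→5 bottleneck 9, total now 9
augment #2: 1→0→4→5 bottleneck 2, total now 11
augment #3: 1→0→7→5 bottleneck 2, total now 13
augment #4: 1→2→7→5 bottleneck 3, total now 16

Maximum flow value: 16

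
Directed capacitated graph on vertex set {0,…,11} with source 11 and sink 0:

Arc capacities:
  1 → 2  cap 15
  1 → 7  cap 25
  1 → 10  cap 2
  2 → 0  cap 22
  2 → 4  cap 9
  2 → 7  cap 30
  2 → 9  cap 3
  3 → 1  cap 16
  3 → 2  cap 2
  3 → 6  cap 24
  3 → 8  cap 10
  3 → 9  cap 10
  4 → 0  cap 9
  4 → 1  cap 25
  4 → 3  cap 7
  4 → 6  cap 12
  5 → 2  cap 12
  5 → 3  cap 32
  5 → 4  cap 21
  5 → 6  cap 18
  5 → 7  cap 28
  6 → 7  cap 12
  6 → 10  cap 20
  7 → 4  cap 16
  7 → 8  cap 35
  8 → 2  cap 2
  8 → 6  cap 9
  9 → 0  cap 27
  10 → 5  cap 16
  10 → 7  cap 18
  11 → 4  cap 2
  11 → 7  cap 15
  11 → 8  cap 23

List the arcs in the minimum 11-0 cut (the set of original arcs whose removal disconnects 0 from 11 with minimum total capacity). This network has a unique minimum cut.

augment #1: 11→4→0 push 2
augment #2: 11→7→4→0 push 7
augment #3: 11→8→2→0 push 2
augment #4: 11→7→4→1→2→0 push 8
augment #5: 11→8→6→10→5→2→0 push 9
max flow = 28; residual-reachable set from 11 gives S-side
cut edges (S→T): {(8,2), (8,6), (11,4), (11,7)} total cap 28

Min-cut arcs: {(8,2), (8,6), (11,4), (11,7)} (total capacity 28)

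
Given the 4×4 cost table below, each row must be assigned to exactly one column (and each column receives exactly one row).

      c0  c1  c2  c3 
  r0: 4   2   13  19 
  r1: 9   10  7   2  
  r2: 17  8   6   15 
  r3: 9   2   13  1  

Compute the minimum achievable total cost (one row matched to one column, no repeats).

optimal assignment: row0→col0 (cost 4), row1→col3 (cost 2), row2→col2 (cost 6), row3→col1 (cost 2)
total = 4 + 2 + 6 + 2 = 14

Minimum assignment cost: 14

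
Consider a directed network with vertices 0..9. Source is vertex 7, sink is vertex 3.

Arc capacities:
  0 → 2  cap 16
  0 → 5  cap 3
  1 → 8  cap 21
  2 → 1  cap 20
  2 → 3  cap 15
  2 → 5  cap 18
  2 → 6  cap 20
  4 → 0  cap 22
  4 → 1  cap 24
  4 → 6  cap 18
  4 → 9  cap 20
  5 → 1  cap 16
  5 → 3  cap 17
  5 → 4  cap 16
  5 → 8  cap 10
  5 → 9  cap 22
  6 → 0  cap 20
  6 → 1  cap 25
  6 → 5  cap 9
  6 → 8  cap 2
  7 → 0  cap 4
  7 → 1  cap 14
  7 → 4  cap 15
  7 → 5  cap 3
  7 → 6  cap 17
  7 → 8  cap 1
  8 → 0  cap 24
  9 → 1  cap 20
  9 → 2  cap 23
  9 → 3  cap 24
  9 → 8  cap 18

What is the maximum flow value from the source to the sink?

Maximum flow value: 46

augment #1: 7→5→3 bottleneck 3, total now 3
augment #2: 7→0→2→3 bottleneck 4, total now 7
augment #3: 7→4→9→3 bottleneck 15, total now 22
augment #4: 7→6→5→3 bottleneck 9, total now 31
augment #5: 7→6→0→2→3 bottleneck 8, total now 39
augment #6: 7→8→0→2→3 bottleneck 1, total now 40
augment #7: 7→1→8→0→2→3 bottleneck 2, total now 42
augment #8: 7→1→8→0→5→3 bottleneck 3, total now 45
augment #9: 7→1→8→0→2→5→3 bottleneck 1, total now 46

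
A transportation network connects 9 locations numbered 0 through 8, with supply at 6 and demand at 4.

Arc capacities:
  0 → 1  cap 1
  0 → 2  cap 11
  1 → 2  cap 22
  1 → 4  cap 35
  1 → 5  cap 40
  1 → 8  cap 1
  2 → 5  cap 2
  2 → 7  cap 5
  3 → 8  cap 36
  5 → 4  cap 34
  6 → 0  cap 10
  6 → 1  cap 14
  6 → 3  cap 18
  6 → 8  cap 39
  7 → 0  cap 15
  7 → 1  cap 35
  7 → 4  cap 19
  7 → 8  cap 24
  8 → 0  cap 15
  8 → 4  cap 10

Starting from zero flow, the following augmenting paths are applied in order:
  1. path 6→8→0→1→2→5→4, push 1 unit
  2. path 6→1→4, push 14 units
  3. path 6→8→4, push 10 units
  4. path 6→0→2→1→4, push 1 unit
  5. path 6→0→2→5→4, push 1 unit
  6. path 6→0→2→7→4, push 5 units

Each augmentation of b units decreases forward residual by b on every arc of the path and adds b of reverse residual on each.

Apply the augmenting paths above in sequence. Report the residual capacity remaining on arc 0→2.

after path 1 (6→8→0→1→2→5→4, push 1): res(0,2)=11
after path 2 (6→1→4, push 14): res(0,2)=11
after path 3 (6→8→4, push 10): res(0,2)=11
after path 4 (6→0→2→1→4, push 1): res(0,2)=10
after path 5 (6→0→2→5→4, push 1): res(0,2)=9
after path 6 (6→0→2→7→4, push 5): res(0,2)=4

Residual capacity of (0,2): 4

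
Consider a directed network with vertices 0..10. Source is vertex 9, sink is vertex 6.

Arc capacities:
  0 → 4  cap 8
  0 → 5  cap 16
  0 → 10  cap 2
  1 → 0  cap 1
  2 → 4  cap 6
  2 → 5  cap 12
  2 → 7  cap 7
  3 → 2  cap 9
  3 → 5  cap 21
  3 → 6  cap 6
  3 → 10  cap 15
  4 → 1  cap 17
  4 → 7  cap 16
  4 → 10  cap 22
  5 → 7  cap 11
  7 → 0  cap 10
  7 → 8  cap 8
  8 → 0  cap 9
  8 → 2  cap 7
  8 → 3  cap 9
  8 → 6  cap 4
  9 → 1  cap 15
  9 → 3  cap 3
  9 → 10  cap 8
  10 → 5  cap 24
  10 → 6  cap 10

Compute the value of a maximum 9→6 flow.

Maximum flow value: 12

augment #1: 9→3→6 bottleneck 3, total now 3
augment #2: 9→10→6 bottleneck 8, total now 11
augment #3: 9→1→0→10→6 bottleneck 1, total now 12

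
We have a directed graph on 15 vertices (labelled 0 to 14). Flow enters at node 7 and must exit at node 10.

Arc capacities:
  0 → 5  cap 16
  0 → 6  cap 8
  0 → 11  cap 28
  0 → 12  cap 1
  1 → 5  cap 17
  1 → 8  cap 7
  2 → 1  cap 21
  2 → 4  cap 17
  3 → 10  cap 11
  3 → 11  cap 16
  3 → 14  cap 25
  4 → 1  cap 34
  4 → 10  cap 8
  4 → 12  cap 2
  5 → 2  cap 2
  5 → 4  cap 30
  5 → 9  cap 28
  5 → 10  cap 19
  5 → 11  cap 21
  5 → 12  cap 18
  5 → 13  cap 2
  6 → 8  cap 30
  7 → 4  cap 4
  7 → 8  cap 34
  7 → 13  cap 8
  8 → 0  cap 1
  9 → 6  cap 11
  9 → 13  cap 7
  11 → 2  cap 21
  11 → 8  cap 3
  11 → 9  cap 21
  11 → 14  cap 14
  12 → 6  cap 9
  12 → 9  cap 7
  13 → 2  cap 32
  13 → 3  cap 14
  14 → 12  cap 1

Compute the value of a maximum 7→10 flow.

augment #1: 7→4→10 bottleneck 4, total now 4
augment #2: 7→13→3→10 bottleneck 8, total now 12
augment #3: 7→8→0→5→10 bottleneck 1, total now 13

Maximum flow value: 13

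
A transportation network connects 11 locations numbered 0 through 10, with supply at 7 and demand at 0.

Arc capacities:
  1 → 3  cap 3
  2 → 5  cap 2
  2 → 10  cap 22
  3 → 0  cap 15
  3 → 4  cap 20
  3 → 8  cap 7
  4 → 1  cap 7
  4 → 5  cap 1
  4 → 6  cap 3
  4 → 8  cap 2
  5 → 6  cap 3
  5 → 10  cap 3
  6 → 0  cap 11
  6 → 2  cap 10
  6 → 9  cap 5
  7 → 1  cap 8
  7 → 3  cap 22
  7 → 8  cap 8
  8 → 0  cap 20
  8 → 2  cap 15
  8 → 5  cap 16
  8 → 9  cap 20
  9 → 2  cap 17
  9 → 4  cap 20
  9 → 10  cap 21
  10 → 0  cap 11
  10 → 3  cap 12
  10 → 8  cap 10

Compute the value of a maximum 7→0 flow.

augment #1: 7→3→0 bottleneck 15, total now 15
augment #2: 7→8→0 bottleneck 8, total now 23
augment #3: 7→3→8→0 bottleneck 7, total now 30
augment #4: 7→1→3→4→6→0 bottleneck 3, total now 33

Maximum flow value: 33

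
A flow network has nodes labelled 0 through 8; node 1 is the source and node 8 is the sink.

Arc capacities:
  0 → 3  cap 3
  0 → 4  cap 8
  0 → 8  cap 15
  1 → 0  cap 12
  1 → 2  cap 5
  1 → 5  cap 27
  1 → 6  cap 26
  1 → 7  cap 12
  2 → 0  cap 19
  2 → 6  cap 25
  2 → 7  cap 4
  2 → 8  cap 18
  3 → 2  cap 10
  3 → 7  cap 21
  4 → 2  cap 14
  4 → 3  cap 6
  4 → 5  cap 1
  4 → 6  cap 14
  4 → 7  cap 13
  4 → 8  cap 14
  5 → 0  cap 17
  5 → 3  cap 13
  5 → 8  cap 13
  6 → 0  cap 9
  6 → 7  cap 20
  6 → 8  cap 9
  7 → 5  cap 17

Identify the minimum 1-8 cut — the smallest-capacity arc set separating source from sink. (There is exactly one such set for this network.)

Min-cut arcs: {(0,4), (0,8), (1,2), (3,2), (5,8), (6,8)} (total capacity 60)

augment #1: 1→0→8 push 12
augment #2: 1→2→8 push 5
augment #3: 1→5→8 push 13
augment #4: 1→6→8 push 9
augment #5: 1→5→0→8 push 3
augment #6: 1→5→0→4→8 push 8
augment #7: 1→5→3→2→8 push 3
augment #8: 1→6→0→3→2→8 push 3
augment #9: 1→7→5→3→2→8 push 4
max flow = 60; residual-reachable set from 1 gives S-side
cut edges (S→T): {(0,4), (0,8), (1,2), (3,2), (5,8), (6,8)} total cap 60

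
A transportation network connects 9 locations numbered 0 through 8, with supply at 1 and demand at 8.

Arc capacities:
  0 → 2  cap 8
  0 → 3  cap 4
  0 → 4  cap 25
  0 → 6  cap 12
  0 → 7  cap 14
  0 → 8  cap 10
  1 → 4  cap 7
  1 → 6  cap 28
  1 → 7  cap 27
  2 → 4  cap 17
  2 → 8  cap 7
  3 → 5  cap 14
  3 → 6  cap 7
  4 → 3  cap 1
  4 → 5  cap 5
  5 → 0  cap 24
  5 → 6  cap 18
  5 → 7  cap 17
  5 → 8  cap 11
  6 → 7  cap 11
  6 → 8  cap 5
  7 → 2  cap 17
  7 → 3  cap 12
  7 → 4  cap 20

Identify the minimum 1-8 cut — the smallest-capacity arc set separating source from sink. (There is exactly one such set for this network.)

Min-cut arcs: {(2,8), (4,3), (4,5), (6,8), (7,3)} (total capacity 30)

augment #1: 1→6→8 push 5
augment #2: 1→4→5→8 push 5
augment #3: 1→7→2→8 push 7
augment #4: 1→4→3→5→8 push 1
augment #5: 1→7→3→5→8 push 5
augment #6: 1→7→3→5→0→8 push 7
max flow = 30; residual-reachable set from 1 gives S-side
cut edges (S→T): {(2,8), (4,3), (4,5), (6,8), (7,3)} total cap 30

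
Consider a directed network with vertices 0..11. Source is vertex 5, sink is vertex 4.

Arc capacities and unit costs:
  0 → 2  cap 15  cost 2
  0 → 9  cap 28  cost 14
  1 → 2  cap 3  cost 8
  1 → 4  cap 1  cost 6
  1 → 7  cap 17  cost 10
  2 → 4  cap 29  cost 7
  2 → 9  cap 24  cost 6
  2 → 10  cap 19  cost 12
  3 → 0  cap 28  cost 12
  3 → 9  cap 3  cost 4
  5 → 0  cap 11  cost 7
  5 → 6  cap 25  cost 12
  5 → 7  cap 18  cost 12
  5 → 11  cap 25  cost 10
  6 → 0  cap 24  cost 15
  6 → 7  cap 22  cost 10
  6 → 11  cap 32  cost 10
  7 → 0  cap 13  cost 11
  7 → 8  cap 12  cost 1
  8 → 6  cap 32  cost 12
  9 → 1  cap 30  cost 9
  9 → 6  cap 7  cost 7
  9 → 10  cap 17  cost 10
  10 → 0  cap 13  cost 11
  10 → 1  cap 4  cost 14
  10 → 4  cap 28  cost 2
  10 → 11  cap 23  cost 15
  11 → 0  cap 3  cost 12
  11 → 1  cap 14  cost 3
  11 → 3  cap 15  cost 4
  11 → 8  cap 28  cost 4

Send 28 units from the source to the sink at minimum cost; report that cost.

Minimum cost for 28 units: 788

shortest-cost path #1: 5→0→2→4 push 11 @ unit cost 16 (adds 176)
shortest-cost path #2: 5→11→1→4 push 1 @ unit cost 19 (adds 19)
shortest-cost path #3: 5→11→1→2→4 push 3 @ unit cost 28 (adds 84)
shortest-cost path #4: 5→11→3→9→10→4 push 3 @ unit cost 30 (adds 90)
shortest-cost path #5: 5→11→0→2→4 push 3 @ unit cost 31 (adds 93)
shortest-cost path #6: 5→7→0→2→4 push 1 @ unit cost 32 (adds 32)
shortest-cost path #7: 5→7→0→9→10→4 push 6 @ unit cost 49 (adds 294)
total cost = 788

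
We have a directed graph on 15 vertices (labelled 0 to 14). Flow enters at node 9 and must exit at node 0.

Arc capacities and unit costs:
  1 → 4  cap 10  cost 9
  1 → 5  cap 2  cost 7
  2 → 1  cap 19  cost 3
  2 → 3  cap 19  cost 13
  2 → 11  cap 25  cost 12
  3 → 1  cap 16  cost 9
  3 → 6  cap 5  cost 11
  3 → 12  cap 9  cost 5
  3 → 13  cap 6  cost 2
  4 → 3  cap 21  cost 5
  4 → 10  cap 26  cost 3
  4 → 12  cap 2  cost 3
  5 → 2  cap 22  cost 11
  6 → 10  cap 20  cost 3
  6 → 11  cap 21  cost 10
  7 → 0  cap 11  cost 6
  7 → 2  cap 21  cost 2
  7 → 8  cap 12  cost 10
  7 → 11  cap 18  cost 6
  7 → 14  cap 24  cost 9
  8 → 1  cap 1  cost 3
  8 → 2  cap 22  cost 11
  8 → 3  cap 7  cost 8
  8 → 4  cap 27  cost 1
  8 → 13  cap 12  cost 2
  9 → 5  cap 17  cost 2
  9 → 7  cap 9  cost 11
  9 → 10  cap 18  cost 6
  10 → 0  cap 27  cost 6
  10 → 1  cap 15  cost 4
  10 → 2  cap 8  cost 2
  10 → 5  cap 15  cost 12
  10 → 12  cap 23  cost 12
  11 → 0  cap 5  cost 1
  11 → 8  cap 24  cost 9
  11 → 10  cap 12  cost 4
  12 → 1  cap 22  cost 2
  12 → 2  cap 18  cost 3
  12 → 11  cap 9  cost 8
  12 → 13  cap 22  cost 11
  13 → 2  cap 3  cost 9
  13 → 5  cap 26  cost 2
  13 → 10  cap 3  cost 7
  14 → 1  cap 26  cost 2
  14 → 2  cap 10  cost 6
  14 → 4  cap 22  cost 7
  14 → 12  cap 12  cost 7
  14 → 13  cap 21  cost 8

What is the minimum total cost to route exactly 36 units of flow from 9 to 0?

shortest-cost path #1: 9→10→0 push 18 @ unit cost 12 (adds 216)
shortest-cost path #2: 9→7→0 push 9 @ unit cost 17 (adds 153)
shortest-cost path #3: 9→5→2→11→0 push 5 @ unit cost 26 (adds 130)
shortest-cost path #4: 9→5→2→1→4→10→0 push 4 @ unit cost 34 (adds 136)
total cost = 635

Minimum cost for 36 units: 635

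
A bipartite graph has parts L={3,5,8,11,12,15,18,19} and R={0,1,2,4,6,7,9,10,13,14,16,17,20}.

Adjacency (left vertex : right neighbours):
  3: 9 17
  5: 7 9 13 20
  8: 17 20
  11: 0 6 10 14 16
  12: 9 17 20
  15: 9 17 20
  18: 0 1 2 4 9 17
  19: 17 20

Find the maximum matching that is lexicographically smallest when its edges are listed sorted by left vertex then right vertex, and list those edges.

Lex-smallest maximum matching: {(3,9), (5,7), (8,17), (11,0), (12,20), (18,1)}

|M| = 6 (so the lex-smallest maximum matching has 6 edges)
process left vertices in ascending order; for each, take the smallest-labelled available neighbour that still permits 6 edges overall, or leave it unmatched if none does
lex-smallest matching: {3-9, 5-7, 8-17, 11-0, 12-20, 18-1}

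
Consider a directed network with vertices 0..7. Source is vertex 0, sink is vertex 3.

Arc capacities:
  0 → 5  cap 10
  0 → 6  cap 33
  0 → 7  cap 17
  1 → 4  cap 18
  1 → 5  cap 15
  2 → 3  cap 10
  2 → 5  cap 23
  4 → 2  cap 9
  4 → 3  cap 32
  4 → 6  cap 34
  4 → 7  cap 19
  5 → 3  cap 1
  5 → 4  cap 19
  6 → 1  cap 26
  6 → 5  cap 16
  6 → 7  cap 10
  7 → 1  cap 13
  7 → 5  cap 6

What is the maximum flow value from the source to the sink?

Maximum flow value: 38

augment #1: 0→5→3 bottleneck 1, total now 1
augment #2: 0→5→4→3 bottleneck 9, total now 10
augment #3: 0→6→1→4→3 bottleneck 18, total now 28
augment #4: 0→6→5→4→3 bottleneck 5, total now 33
augment #5: 0→6→5→4→2→3 bottleneck 5, total now 38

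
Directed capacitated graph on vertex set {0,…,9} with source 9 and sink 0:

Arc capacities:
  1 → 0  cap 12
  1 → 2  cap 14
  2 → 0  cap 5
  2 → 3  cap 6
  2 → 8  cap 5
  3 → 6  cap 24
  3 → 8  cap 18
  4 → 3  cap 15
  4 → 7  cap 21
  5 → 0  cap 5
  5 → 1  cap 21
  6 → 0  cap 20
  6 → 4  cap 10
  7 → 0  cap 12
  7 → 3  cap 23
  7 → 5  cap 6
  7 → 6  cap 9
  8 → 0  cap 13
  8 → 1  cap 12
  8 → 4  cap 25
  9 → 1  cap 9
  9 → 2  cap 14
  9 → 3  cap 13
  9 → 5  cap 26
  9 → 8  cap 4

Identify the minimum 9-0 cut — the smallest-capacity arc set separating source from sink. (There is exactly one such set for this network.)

augment #1: 9→1→0 push 9
augment #2: 9→2→0 push 5
augment #3: 9→5→0 push 5
augment #4: 9→8→0 push 4
augment #5: 9→2→8→0 push 5
augment #6: 9→3→6→0 push 13
augment #7: 9→5→1→0 push 3
augment #8: 9→2→3→6→0 push 4
augment #9: 9→5→1→2→3→6→0 push 2
max flow = 50; residual-reachable set from 9 gives S-side
cut edges (S→T): {(1,0), (2,0), (2,3), (2,8), (5,0), (9,3), (9,8)} total cap 50

Min-cut arcs: {(1,0), (2,0), (2,3), (2,8), (5,0), (9,3), (9,8)} (total capacity 50)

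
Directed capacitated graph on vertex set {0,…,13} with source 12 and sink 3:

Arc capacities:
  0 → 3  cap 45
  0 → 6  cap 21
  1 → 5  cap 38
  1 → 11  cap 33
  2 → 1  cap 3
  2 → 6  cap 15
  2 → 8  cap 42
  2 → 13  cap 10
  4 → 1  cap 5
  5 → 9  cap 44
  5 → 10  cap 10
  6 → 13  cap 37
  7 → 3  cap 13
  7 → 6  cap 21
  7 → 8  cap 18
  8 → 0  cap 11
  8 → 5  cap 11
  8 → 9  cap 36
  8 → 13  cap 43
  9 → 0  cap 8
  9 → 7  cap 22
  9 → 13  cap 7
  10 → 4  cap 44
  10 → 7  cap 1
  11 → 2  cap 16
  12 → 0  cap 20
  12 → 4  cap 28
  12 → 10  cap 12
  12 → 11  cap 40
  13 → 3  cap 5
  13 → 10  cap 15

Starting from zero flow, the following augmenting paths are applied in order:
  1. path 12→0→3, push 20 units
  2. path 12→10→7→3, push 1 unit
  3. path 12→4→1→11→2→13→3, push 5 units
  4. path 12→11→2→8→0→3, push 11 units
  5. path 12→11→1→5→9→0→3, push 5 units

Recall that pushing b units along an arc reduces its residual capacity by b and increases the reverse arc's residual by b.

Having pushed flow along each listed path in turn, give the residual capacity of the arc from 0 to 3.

Residual capacity of (0,3): 9

after path 1 (12→0→3, push 20): res(0,3)=25
after path 2 (12→10→7→3, push 1): res(0,3)=25
after path 3 (12→4→1→11→2→13→3, push 5): res(0,3)=25
after path 4 (12→11→2→8→0→3, push 11): res(0,3)=14
after path 5 (12→11→1→5→9→0→3, push 5): res(0,3)=9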